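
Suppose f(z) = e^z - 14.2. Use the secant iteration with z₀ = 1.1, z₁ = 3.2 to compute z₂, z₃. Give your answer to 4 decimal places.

f(1.1) = -11.195834, f(3.2) = 10.332530
z₂ = 3.200000 − 10.332530·(3.200000 − 1.100000) / (10.332530 − (-11.195834)) = 3.200000 − (21.698313)/(21.528364) = 2.192106
f(2.192106) = -5.245951
z₃ = 2.192106 − (-5.245951)·(2.192106 − 3.200000) / (-5.245951 − 10.332530) = 2.192106 − (5.287364)/(-15.578481) = 2.531508

2.1921, 2.5315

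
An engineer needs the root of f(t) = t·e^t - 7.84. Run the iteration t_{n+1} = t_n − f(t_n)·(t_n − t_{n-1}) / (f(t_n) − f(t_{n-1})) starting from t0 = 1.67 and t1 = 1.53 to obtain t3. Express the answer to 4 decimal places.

1.5935

f(1.67) = 1.031320, f(1.53) = -0.774189
t2 = 1.530000 − (-0.774189)·(1.530000 − 1.670000) / (-0.774189 − 1.031320) = 1.530000 − (0.108387)/(-1.805510) = 1.590031
f(1.590031) = -0.042646
t3 = 1.590031 − (-0.042646)·(1.590031 − 1.530000) / (-0.042646 − (-0.774189)) = 1.590031 − (-0.002560)/(0.731544) = 1.593531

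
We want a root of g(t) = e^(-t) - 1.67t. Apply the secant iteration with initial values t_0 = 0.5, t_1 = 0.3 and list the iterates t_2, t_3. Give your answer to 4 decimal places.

g(0.5) = -0.228469, g(0.3) = 0.239818
t_2 = 0.300000 − 0.239818·(0.300000 − 0.500000) / (0.239818 − (-0.228469)) = 0.300000 − (-0.047964)/(0.468288) = 0.402423
g(0.402423) = -0.003350
t_3 = 0.402423 − (-0.003350)·(0.402423 − 0.300000) / (-0.003350 − 0.239818) = 0.402423 − (-0.000343)/(-0.243168) = 0.401013

0.4024, 0.4010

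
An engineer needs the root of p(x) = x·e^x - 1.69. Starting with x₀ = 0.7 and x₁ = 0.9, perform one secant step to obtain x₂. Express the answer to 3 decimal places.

p(0.7) = -0.28037, p(0.9) = 0.52364
x₂ = 0.90000 − 0.52364·(0.90000 − 0.70000) / (0.52364 − (-0.28037)) = 0.90000 − (0.10473)/(0.80402) = 0.76974

0.770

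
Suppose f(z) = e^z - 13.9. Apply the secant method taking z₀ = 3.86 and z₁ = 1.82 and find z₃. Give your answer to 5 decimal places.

f(3.86) = 33.5653514, f(1.82) = -7.7281416
z₂ = 1.8200000 − (-7.7281416)·(1.8200000 − 3.8600000) / (-7.7281416 − 33.5653514) = 1.8200000 − (15.7654088)/(-41.2934929) = 2.2017892
f(2.2017892) = -4.8588247
z₃ = 2.2017892 − (-4.8588247)·(2.2017892 − 1.8200000) / (-4.8588247 − (-7.7281416)) = 2.2017892 − (-1.8550467)/(2.8693169) = 2.8483008

2.84830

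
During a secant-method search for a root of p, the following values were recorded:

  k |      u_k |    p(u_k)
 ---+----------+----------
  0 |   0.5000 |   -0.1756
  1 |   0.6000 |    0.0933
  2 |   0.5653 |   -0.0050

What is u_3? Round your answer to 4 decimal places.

u_3 = 0.5653 − (-0.0050)·(0.5653 − 0.6000) / (-0.0050 − 0.0933)
   = 0.5653 − (0.000173)/(-0.098300) = 0.567065

0.5671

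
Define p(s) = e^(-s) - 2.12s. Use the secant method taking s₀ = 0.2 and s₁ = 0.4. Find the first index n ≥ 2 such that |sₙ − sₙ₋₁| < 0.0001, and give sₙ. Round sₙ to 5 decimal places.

n = 4, sₙ = 0.33681

p(0.2) = 0.3947308, p(0.4) = -0.1776800
s₂ = 0.4000000 − (-0.1776800)·(0.2000000)/(-0.5724107) = 0.3379187;  |Δ| = 0.0620813
p(0.3379187) = -0.0031344
s₃ = 0.3379187 − (-0.0031344)·(-0.0620813)/(0.1745455) = 0.3368039;  |Δ| = 0.0011148
p(0.3368039) = 0.0000246
s₄ = 0.3368039 − 0.0000246·(-0.0011148)/(0.0031590) = 0.3368126;  |Δ| = 0.0000087
|s₄ − s₃| = 0.0000087 < 0.0001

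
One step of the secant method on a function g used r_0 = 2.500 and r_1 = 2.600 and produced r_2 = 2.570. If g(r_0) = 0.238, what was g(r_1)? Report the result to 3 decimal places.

The secant line through (2.500, 0.238) and (2.600, g(r_1)) crosses zero at r_2 = 2.570.
So (2.500, 0.238), (2.600, g(r_1)), (2.570, 0) are collinear:
g(r_1) = 0.238 · (2.600 − 2.570) / (2.500 − 2.570) = 0.238 · (0.03000)/(-0.07000) = -0.10200

-0.102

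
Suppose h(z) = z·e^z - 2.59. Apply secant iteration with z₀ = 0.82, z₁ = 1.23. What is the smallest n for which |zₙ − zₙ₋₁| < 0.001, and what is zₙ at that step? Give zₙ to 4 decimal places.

n = 5, zₙ = 0.9760

h(0.82) = -0.728190, h(1.23) = 1.618112
z₂ = 1.230000 − 1.618112·(0.410000)/(2.346302) = 0.947246;  |Δ| = 0.282754
h(0.947246) = -0.147432
z₃ = 0.947246 − (-0.147432)·(-0.282754)/(-1.765545) = 0.970858;  |Δ| = 0.023611
h(0.970858) = -0.026734
z₄ = 0.970858 − (-0.026734)·(0.023611)/(0.120698) = 0.976087;  |Δ| = 0.005230
h(0.976087) = 0.000587
z₅ = 0.976087 − 0.000587·(0.005230)/(0.027321) = 0.975975;  |Δ| = 0.000112
|z₅ − z₄| = 0.000112 < 0.001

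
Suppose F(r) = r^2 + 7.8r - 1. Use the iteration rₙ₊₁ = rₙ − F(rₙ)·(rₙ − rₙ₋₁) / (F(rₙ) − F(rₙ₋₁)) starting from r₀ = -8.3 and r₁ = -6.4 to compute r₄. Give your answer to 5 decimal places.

F(-8.3) = 3.1500000, F(-6.4) = -9.9600000
r₂ = -6.4000000 − (-9.9600000)·(-6.4000000 − (-8.3000000)) / (-9.9600000 − 3.1500000) = -6.4000000 − (-18.9240000)/(-13.1100000) = -7.8434783
F(-7.8434783) = -0.6589792
r₃ = -7.8434783 − (-0.6589792)·(-7.8434783 − (-6.4000000)) / (-0.6589792 − (-9.9600000)) = -7.8434783 − (0.9512222)/(9.3010208) = -7.9457490
F(-7.9457490) = 0.1580849
r₄ = -7.9457490 − 0.1580849·(-7.9457490 − (-7.8434783)) / (0.1580849 − (-0.6589792)) = -7.9457490 − (-0.0161675)/(0.8170641) = -7.9259617

-7.92596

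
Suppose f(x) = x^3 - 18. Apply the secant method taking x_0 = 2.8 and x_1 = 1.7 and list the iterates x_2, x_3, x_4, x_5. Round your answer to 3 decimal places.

2.545, 2.656, 2.620, 2.621

f(2.8) = 3.95200, f(1.7) = -13.08700
x_2 = 1.70000 − (-13.08700)·(1.70000 − 2.80000) / (-13.08700 − 3.95200) = 1.70000 − (14.39570)/(-17.03900) = 2.54487
f(2.54487) = -1.51854
x_3 = 2.54487 − (-1.51854)·(2.54487 − 1.70000) / (-1.51854 − (-13.08700)) = 2.54487 − (-1.28297)/(11.56846) = 2.65577
f(2.65577) = 0.73145
x_4 = 2.65577 − 0.73145·(2.65577 − 2.54487) / (0.73145 − (-1.51854)) = 2.65577 − (0.08112)/(2.24999) = 2.61972
f(2.61972) = -0.02110
x_5 = 2.61972 − (-0.02110)·(2.61972 − 2.65577) / (-0.02110 − 0.73145) = 2.61972 − (0.00076)/(-0.75255) = 2.62073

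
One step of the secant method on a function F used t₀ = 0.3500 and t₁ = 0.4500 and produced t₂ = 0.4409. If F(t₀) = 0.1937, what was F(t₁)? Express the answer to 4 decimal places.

-0.0194

The secant line through (0.3500, 0.1937) and (0.4500, F(t₁)) crosses zero at t₂ = 0.4409.
So (0.3500, 0.1937), (0.4500, F(t₁)), (0.4409, 0) are collinear:
F(t₁) = 0.1937 · (0.4500 − 0.4409) / (0.3500 − 0.4409) = 0.1937 · (0.009100)/(-0.090900) = -0.019391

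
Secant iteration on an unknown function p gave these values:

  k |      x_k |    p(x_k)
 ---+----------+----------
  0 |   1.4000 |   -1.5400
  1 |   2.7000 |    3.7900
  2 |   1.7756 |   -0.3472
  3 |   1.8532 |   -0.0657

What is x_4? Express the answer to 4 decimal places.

x_4 = 1.8532 − (-0.0657)·(1.8532 − 1.7756) / (-0.0657 − (-0.3472))
   = 1.8532 − (-0.005098)/(0.281500) = 1.871311

1.8713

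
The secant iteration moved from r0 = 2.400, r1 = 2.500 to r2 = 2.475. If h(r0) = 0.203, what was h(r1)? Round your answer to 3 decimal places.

-0.068

The secant line through (2.400, 0.203) and (2.500, h(r1)) crosses zero at r2 = 2.475.
So (2.400, 0.203), (2.500, h(r1)), (2.475, 0) are collinear:
h(r1) = 0.203 · (2.500 − 2.475) / (2.400 − 2.475) = 0.203 · (0.02500)/(-0.07500) = -0.06767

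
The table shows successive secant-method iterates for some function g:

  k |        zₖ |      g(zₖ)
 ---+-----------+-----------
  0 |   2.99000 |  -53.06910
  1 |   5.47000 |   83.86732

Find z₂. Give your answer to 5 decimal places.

3.95111

z₂ = 5.47000 − 83.86732·(5.47000 − 2.99000) / (83.86732 − (-53.06910))
   = 5.47000 − (207.9909536)/(136.9364200) = 3.9511130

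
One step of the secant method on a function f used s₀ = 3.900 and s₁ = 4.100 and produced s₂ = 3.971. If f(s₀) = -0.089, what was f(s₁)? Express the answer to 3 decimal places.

The secant line through (3.900, -0.089) and (4.100, f(s₁)) crosses zero at s₂ = 3.971.
So (3.900, -0.089), (4.100, f(s₁)), (3.971, 0) are collinear:
f(s₁) = -0.089 · (4.100 − 3.971) / (3.900 − 3.971) = -0.089 · (0.12900)/(-0.07100) = 0.16170

0.162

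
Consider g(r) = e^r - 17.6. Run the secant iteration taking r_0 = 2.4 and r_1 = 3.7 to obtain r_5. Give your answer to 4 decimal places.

g(2.4) = -6.576824, g(3.7) = 22.847304
r_2 = 3.700000 − 22.847304·(3.700000 − 2.400000) / (22.847304 − (-6.576824)) = 3.700000 − (29.701496)/(29.424128) = 2.690573
g(2.690573) = -2.859874
r_3 = 2.690573 − (-2.859874)·(2.690573 − 3.700000) / (-2.859874 − 22.847304) = 2.690573 − (2.886832)/(-25.707178) = 2.802870
g(2.802870) = -1.108086
r_4 = 2.802870 − (-1.108086)·(2.802870 − 2.690573) / (-1.108086 − (-2.859874)) = 2.802870 − (-0.124434)/(1.751788) = 2.873903
g(2.873903) = 0.105991
r_5 = 2.873903 − 0.105991·(2.873903 − 2.802870) / (0.105991 − (-1.108086)) = 2.873903 − (0.007529)/(1.214077) = 2.867702

2.8677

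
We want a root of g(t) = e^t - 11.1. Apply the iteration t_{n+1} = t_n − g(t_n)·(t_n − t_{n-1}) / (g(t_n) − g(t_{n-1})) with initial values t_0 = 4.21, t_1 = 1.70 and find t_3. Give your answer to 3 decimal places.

g(4.21) = 56.25654, g(1.70) = -5.62605
t_2 = 1.70000 − (-5.62605)·(1.70000 − 4.21000) / (-5.62605 − 56.25654) = 1.70000 − (14.12139)/(-61.88259) = 1.92820
g(1.92820) = -4.22290
t_3 = 1.92820 − (-4.22290)·(1.92820 − 1.70000) / (-4.22290 − (-5.62605)) = 1.92820 − (-0.96365)/(1.40315) = 2.61497

2.615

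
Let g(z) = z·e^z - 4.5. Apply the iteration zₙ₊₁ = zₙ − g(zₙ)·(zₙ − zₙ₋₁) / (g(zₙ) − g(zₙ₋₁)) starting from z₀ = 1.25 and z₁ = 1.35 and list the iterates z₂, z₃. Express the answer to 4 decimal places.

g(1.25) = -0.137071, g(1.35) = 0.707524
z₂ = 1.350000 − 0.707524·(1.350000 − 1.250000) / (0.707524 − (-0.137071)) = 1.350000 − (0.070752)/(0.844596) = 1.266229
g(1.266229) = -0.008114
z₃ = 1.266229 − (-0.008114)·(1.266229 − 1.350000) / (-0.008114 − 0.707524) = 1.266229 − (0.000680)/(-0.715639) = 1.267179

1.2662, 1.2672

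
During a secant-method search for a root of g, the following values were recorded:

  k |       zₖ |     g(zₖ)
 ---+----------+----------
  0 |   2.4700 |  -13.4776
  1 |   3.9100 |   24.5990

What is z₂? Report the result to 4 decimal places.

2.9797

z₂ = 3.9100 − 24.5990·(3.9100 − 2.4700) / (24.5990 − (-13.4776))
   = 3.9100 − (35.422560)/(38.076600) = 2.979703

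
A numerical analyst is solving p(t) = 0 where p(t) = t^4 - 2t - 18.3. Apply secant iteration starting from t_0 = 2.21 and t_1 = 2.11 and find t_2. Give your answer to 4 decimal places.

p(2.21) = 1.134433, p(2.11) = -2.698806
t_2 = 2.110000 − (-2.698806)·(2.110000 − 2.210000) / (-2.698806 − 1.134433) = 2.110000 − (0.269881)/(-3.833238) = 2.180405

2.1804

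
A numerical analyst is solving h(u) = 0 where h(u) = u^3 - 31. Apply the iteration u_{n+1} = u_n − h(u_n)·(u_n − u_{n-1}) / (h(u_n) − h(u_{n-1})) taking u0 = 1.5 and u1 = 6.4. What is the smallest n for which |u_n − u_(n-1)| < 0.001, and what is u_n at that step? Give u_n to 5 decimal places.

h(1.5) = -27.6250000, h(6.4) = 231.1440000
u2 = 6.4000000 − 231.1440000·(4.9000000)/(258.7690000) = 2.0231017;  |Δ| = 4.3768983
h(2.0231017) = -22.7195653
u3 = 2.0231017 − (-22.7195653)·(-4.3768983)/(-253.8635653) = 2.4148130;  |Δ| = 0.3917113
h(2.4148130) = -16.9184485
u4 = 2.4148130 − (-16.9184485)·(0.3917113)/(5.8011168) = 3.5572046;  |Δ| = 1.1423917
h(3.5572046) = 14.0118178
u5 = 3.5572046 − 14.0118178·(1.1423917)/(30.9302663) = 3.0396862;  |Δ| = 0.5175185
h(3.0396862) = -2.9142356
u6 = 3.0396862 − (-2.9142356)·(-0.5175185)/(-16.9260533) = 3.1287897;  |Δ| = 0.0891035
h(3.1287897) = -0.3712611
u7 = 3.1287897 − (-0.3712611)·(0.0891035)/(2.5429745) = 3.1417983;  |Δ| = 0.0130086
h(3.1417983) = 0.0123672
u8 = 3.1417983 − 0.0123672·(0.0130086)/(0.3836283) = 3.1413790;  |Δ| = 0.0004194
|u8 − u7| = 0.0004194 < 0.001

n = 8, u_n = 3.14138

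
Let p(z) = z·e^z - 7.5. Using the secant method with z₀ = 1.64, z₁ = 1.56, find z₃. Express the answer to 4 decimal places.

1.5662

p(1.64) = 0.954478, p(1.56) = -0.076239
z₂ = 1.560000 − (-0.076239)·(1.560000 − 1.640000) / (-0.076239 − 0.954478) = 1.560000 − (0.006099)/(-1.030717) = 1.565917
p(1.565917) = -0.003853
z₃ = 1.565917 − (-0.003853)·(1.565917 − 1.560000) / (-0.003853 − (-0.076239)) = 1.565917 − (-0.000023)/(0.072386) = 1.566232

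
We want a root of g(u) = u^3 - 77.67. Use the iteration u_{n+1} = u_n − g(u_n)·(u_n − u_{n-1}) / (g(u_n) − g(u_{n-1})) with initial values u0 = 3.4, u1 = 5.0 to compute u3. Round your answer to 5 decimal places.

g(3.4) = -38.3660000, g(5.0) = 47.3300000
u2 = 5.0000000 − 47.3300000·(5.0000000 − 3.4000000) / (47.3300000 − (-38.3660000)) = 5.0000000 − (75.7280000)/(85.6960000) = 4.1163181
g(4.1163181) = -7.9227962
u3 = 4.1163181 − (-7.9227962)·(4.1163181 − 5.0000000) / (-7.9227962 − 47.3300000) = 4.1163181 − (7.0012312)/(-55.2527962) = 4.2430309

4.24303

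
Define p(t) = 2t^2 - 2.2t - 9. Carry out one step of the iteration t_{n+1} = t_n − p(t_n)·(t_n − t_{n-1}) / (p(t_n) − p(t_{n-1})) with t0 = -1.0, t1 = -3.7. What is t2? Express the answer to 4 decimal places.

-1.4138

p(-1.0) = -4.800000, p(-3.7) = 26.520000
t2 = -3.700000 − 26.520000·(-3.700000 − (-1.000000)) / (26.520000 − (-4.800000)) = -3.700000 − (-71.604000)/(31.320000) = -1.413793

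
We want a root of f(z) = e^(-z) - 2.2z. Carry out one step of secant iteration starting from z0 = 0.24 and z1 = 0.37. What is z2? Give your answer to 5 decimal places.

f(0.24) = 0.2586279, f(0.37) = -0.1232657
z2 = 0.3700000 − (-0.1232657)·(0.3700000 − 0.2400000) / (-0.1232657 − 0.2586279) = 0.3700000 − (-0.0160245)/(-0.3818935) = 0.3280393

0.32804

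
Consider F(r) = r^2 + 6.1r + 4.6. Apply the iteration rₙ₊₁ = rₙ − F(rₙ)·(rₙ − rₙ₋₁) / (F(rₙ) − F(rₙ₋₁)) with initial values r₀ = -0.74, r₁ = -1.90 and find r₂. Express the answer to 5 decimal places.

F(-0.74) = 0.6336000, F(-1.90) = -3.3800000
r₂ = -1.9000000 − (-3.3800000)·(-1.9000000 − (-0.7400000)) / (-3.3800000 − 0.6336000) = -1.9000000 − (3.9208000)/(-4.0136000) = -0.9231214

-0.92312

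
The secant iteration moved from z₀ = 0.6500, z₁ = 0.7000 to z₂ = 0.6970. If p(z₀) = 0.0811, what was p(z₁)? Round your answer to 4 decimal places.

The secant line through (0.6500, 0.0811) and (0.7000, p(z₁)) crosses zero at z₂ = 0.6970.
So (0.6500, 0.0811), (0.7000, p(z₁)), (0.6970, 0) are collinear:
p(z₁) = 0.0811 · (0.7000 − 0.6970) / (0.6500 − 0.6970) = 0.0811 · (0.003000)/(-0.047000) = -0.005177

-0.0052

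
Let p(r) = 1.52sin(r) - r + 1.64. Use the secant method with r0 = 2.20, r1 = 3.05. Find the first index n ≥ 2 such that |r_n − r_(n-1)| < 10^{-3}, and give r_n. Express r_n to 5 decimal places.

p(2.20) = 0.6689145, p(3.05) = -1.2709737
r2 = 3.0500000 − (-1.2709737)·(0.8500000)/(-1.9398883) = 2.4930980;  |Δ| = 0.5569020
p(2.4930980) = 0.0649628
r3 = 2.4930980 − 0.0649628·(-0.5569020)/(1.3359365) = 2.5201785;  |Δ| = 0.0270806
p(2.5201785) = 0.0047434
r4 = 2.5201785 − 0.0047434·(0.0270806)/(-0.0602194) = 2.5223116;  |Δ| = 0.0021331
p(2.5223116) = -0.0000279
r5 = 2.5223116 − (-0.0000279)·(0.0021331)/(-0.0047713) = 2.5222992;  |Δ| = 0.0000125
|r5 − r4| = 0.0000125 < 10^{-3}

n = 5, r_n = 2.52230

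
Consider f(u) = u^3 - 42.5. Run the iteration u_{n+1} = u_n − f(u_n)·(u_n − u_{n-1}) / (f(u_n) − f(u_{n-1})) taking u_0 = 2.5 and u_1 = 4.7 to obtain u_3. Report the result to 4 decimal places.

3.3964

f(2.5) = -26.875000, f(4.7) = 61.323000
u_2 = 4.700000 − 61.323000·(4.700000 − 2.500000) / (61.323000 − (-26.875000)) = 4.700000 − (134.910600)/(88.198000) = 3.170367
f(3.170367) = -10.633932
u_3 = 3.170367 − (-10.633932)·(3.170367 − 4.700000) / (-10.633932 − 61.323000) = 3.170367 − (16.266016)/(-71.956932) = 3.396419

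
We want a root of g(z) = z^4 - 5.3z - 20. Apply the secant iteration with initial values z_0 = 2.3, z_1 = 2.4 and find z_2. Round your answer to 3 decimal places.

g(2.3) = -4.20590, g(2.4) = 0.45760
z_2 = 2.40000 − 0.45760·(2.40000 − 2.30000) / (0.45760 − (-4.20590)) = 2.40000 − (0.04576)/(4.66350) = 2.39019

2.390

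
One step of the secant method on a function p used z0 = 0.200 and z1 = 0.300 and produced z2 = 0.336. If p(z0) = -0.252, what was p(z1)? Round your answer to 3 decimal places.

The secant line through (0.200, -0.252) and (0.300, p(z1)) crosses zero at z2 = 0.336.
So (0.200, -0.252), (0.300, p(z1)), (0.336, 0) are collinear:
p(z1) = -0.252 · (0.300 − 0.336) / (0.200 − 0.336) = -0.252 · (-0.03600)/(-0.13600) = -0.06671

-0.067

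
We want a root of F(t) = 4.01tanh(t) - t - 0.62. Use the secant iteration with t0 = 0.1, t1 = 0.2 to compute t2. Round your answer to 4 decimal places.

0.2098

F(0.1) = -0.320331, F(0.2) = -0.028525
t2 = 0.200000 − (-0.028525)·(0.200000 − 0.100000) / (-0.028525 − (-0.320331)) = 0.200000 − (-0.002852)/(0.291806) = 0.209775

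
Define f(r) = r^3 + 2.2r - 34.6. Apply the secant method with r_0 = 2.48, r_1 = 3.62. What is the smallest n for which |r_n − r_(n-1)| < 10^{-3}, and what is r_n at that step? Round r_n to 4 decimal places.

f(2.48) = -13.891008, f(3.62) = 20.801928
r_2 = 3.620000 − 20.801928·(1.140000)/(34.692936) = 2.936455;  |Δ| = 0.683545
f(2.936455) = -2.819441
r_3 = 2.936455 − (-2.819441)·(-0.683545)/(-23.621369) = 3.018042;  |Δ| = 0.081588
f(3.018042) = -0.470227
r_4 = 3.018042 − (-0.470227)·(0.081588)/(2.349214) = 3.034373;  |Δ| = 0.016331
f(3.034373) = 0.014374
r_5 = 3.034373 − 0.014374·(0.016331)/(0.484601) = 3.033889;  |Δ| = 0.000484
|r_5 − r_4| = 0.000484 < 10^{-3}

n = 5, r_n = 3.0339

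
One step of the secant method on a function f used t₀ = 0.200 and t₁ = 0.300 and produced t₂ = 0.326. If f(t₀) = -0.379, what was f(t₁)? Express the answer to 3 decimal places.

-0.078

The secant line through (0.200, -0.379) and (0.300, f(t₁)) crosses zero at t₂ = 0.326.
So (0.200, -0.379), (0.300, f(t₁)), (0.326, 0) are collinear:
f(t₁) = -0.379 · (0.300 − 0.326) / (0.200 − 0.326) = -0.379 · (-0.02600)/(-0.12600) = -0.07821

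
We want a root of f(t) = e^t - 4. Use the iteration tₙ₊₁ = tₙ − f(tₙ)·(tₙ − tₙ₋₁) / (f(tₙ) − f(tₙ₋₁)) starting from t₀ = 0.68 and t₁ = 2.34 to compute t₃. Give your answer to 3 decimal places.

1.259

f(0.68) = -2.02612, f(2.34) = 6.38124
t₂ = 2.34000 − 6.38124·(2.34000 − 0.68000) / (6.38124 − (-2.02612)) = 2.34000 − (10.59285)/(8.40736) = 1.08005
f(1.08005) = -1.05517
t₃ = 1.08005 − (-1.05517)·(1.08005 − 2.34000) / (-1.05517 − 6.38124) = 1.08005 − (1.32947)/(-7.43641) = 1.25883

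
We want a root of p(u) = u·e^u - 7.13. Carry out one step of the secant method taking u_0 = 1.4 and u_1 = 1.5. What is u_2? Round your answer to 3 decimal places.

p(1.4) = -1.45272, p(1.5) = -0.40747
u_2 = 1.50000 − (-0.40747)·(1.50000 − 1.40000) / (-0.40747 − (-1.45272)) = 1.50000 − (-0.04075)/(1.04525) = 1.53898

1.539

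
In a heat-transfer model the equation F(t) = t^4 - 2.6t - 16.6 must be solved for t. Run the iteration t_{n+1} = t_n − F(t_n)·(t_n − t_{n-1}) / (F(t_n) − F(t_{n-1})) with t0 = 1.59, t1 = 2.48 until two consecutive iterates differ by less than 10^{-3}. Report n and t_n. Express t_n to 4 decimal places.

n = 6, t_n = 2.1718

F(1.59) = -14.342710, F(2.48) = 14.779420
t2 = 2.480000 − 14.779420·(0.890000)/(29.122131) = 2.028327;  |Δ| = 0.451673
F(2.028327) = -4.947750
t3 = 2.028327 − (-4.947750)·(-0.451673)/(-19.727170) = 2.141611;  |Δ| = 0.113284
F(2.141611) = -1.132246
t4 = 2.141611 − (-1.132246)·(0.113284)/(3.815504) = 2.175227;  |Δ| = 0.033617
F(2.175227) = 0.132577
t5 = 2.175227 − 0.132577·(0.033617)/(1.264823) = 2.171704;  |Δ| = 0.003524
F(2.171704) = -0.002976
t6 = 2.171704 − (-0.002976)·(-0.003524)/(-0.135554) = 2.171781;  |Δ| = 0.000077
|t6 − t5| = 0.000077 < 10^{-3}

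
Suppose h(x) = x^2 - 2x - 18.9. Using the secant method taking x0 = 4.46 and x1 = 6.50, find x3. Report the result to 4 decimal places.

5.4487

h(4.46) = -7.928400, h(6.50) = 10.350000
x2 = 6.500000 − 10.350000·(6.500000 − 4.460000) / (10.350000 − (-7.928400)) = 6.500000 − (21.114000)/(18.278400) = 5.344866
h(5.344866) = -1.022139
x3 = 5.344866 − (-1.022139)·(5.344866 − 6.500000) / (-1.022139 − 10.350000) = 5.344866 − (1.180707)/(-11.372139) = 5.448691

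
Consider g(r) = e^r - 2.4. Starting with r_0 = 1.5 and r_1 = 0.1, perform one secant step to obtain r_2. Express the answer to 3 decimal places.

0.637

g(1.5) = 2.08169, g(0.1) = -1.29483
r_2 = 0.10000 − (-1.29483)·(0.10000 − 1.50000) / (-1.29483 − 2.08169) = 0.10000 − (1.81276)/(-3.37652) = 0.63687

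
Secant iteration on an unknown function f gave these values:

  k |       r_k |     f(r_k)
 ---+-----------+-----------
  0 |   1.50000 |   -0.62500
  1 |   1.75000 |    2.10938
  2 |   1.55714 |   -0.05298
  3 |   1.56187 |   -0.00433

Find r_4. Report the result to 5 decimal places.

1.56229

r_4 = 1.56187 − (-0.00433)·(1.56187 − 1.55714) / (-0.00433 − (-0.05298))
   = 1.56187 − (-0.0000205)/(0.0486500) = 1.5622910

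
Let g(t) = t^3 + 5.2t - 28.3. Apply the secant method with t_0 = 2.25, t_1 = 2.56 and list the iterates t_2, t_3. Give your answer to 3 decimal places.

g(2.25) = -5.20937, g(2.56) = 1.78922
t_2 = 2.56000 − 1.78922·(2.56000 − 2.25000) / (1.78922 − (-5.20937)) = 2.56000 − (0.55466)/(6.99859) = 2.48075
g(2.48075) = -0.13333
t_3 = 2.48075 − (-0.13333)·(2.48075 − 2.56000) / (-0.13333 − 1.78922) = 2.48075 − (0.01057)/(-1.92254) = 2.48624

2.481, 2.486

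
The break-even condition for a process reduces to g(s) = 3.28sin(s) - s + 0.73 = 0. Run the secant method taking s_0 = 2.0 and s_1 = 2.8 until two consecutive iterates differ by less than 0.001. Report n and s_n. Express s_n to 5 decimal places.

n = 5, s_n = 2.55247

g(2.0) = 1.7124956, g(2.8) = -0.9712389
s_2 = 2.8000000 − (-0.9712389)·(0.8000000)/(-2.6837344) = 2.5104814;  |Δ| = 0.2895186
g(2.5104814) = 0.1548575
s_3 = 2.5104814 − 0.1548575·(-0.2895186)/(1.1260964) = 2.5502951;  |Δ| = 0.0398138
g(2.5502951) = 0.0081039
s_4 = 2.5502951 − 0.0081039·(0.0398138)/(-0.1467536) = 2.5524937;  |Δ| = 0.0021985
g(2.5524937) = -0.0000860
s_5 = 2.5524937 − (-0.0000860)·(0.0021985)/(-0.0081899) = 2.5524706;  |Δ| = 0.0000231
|s_5 − s_4| = 0.0000231 < 0.001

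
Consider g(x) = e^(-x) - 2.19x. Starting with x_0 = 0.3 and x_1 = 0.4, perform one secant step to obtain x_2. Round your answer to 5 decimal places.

0.32895

g(0.3) = 0.0838182, g(0.4) = -0.2056800
x_2 = 0.4000000 − (-0.2056800)·(0.4000000 − 0.3000000) / (-0.2056800 − 0.0838182) = 0.4000000 − (-0.0205680)/(-0.2894982) = 0.3289529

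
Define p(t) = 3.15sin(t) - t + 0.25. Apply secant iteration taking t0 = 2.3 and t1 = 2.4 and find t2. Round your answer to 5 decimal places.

p(2.3) = 0.2989714, p(2.4) = -0.0222910
t2 = 2.4000000 − (-0.0222910)·(2.4000000 − 2.3000000) / (-0.0222910 − 0.2989714) = 2.4000000 − (-0.0022291)/(-0.3212624) = 2.3930614

2.39306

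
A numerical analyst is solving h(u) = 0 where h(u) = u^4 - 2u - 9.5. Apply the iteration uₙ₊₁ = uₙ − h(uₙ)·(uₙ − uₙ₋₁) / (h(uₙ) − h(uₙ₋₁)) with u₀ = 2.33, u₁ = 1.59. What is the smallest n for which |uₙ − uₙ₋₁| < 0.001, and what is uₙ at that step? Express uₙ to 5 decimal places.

n = 6, uₙ = 1.91044

h(2.33) = 15.3129552, h(1.59) = -6.2887104
u₂ = 1.5900000 − (-6.2887104)·(-0.7400000)/(-21.6016656) = 1.8054299;  |Δ| = 0.2154299
h(1.8054299) = -2.4860157
u₃ = 1.8054299 − (-2.4860157)·(0.2154299)/(3.8026946) = 1.9462675;  |Δ| = 0.1408376
h(1.9462675) = 0.9560849
u₄ = 1.9462675 − 0.9560849·(0.1408376)/(3.4421006) = 1.9071482;  |Δ| = 0.0391193
h(1.9071482) = -0.0849693
u₅ = 1.9071482 − (-0.0849693)·(-0.0391193)/(-1.0410542) = 1.9103410;  |Δ| = 0.0031929
h(1.9103410) = -0.0025405
u₆ = 1.9103410 − (-0.0025405)·(0.0031929)/(0.0824288) = 1.9104395;  |Δ| = 0.0000984
|u₆ − u₅| = 0.0000984 < 0.001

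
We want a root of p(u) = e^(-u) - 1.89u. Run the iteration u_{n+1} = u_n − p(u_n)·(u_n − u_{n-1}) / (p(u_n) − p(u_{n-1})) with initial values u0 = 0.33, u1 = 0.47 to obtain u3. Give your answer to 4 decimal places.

0.3667

p(0.33) = 0.095224, p(0.47) = -0.263298
u2 = 0.470000 − (-0.263298)·(0.470000 − 0.330000) / (-0.263298 − 0.095224) = 0.470000 − (-0.036862)/(-0.358521) = 0.367184
p(0.367184) = -0.001296
u3 = 0.367184 − (-0.001296)·(0.367184 − 0.470000) / (-0.001296 − (-0.263298)) = 0.367184 − (0.000133)/(0.262002) = 0.366676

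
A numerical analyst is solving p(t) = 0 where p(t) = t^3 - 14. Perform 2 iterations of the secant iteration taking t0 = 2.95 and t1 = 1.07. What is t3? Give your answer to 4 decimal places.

2.7613

p(2.95) = 11.672375, p(1.07) = -12.774957
t2 = 1.070000 − (-12.774957)·(1.070000 − 2.950000) / (-12.774957 − 11.672375) = 1.070000 − (24.016919)/(-24.447332) = 2.052394
p(2.052394) = -5.354654
t3 = 2.052394 − (-5.354654)·(2.052394 − 1.070000) / (-5.354654 − (-12.774957)) = 2.052394 − (-5.260381)/(7.420303) = 2.761312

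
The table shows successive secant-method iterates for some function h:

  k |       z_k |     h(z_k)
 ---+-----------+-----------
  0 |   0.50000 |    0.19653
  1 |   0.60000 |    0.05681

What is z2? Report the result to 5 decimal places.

0.64066

z2 = 0.60000 − 0.05681·(0.60000 − 0.50000) / (0.05681 − 0.19653)
   = 0.60000 − (0.0056810)/(-0.1397200) = 0.6406599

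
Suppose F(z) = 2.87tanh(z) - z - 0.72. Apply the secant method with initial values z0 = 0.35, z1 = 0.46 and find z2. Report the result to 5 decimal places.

F(0.35) = -0.1046022, F(0.46) = 0.0543417
z2 = 0.4600000 − 0.0543417·(0.4600000 − 0.3500000) / (0.0543417 − (-0.1046022)) = 0.4600000 − (0.0059776)/(0.1589439) = 0.4223918

0.42239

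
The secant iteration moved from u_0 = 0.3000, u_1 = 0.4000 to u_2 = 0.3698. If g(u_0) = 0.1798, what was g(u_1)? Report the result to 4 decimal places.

The secant line through (0.3000, 0.1798) and (0.4000, g(u_1)) crosses zero at u_2 = 0.3698.
So (0.3000, 0.1798), (0.4000, g(u_1)), (0.3698, 0) are collinear:
g(u_1) = 0.1798 · (0.4000 − 0.3698) / (0.3000 − 0.3698) = 0.1798 · (0.030200)/(-0.069800) = -0.077793

-0.0778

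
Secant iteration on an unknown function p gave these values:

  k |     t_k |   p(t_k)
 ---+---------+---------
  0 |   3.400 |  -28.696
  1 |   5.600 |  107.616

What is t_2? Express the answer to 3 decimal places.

3.863

t_2 = 5.600 − 107.616·(5.600 − 3.400) / (107.616 − (-28.696))
   = 5.600 − (236.75520)/(136.31200) = 3.86314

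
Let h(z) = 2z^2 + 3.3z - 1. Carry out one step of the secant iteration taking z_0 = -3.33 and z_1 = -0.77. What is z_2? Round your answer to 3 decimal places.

h(-3.33) = 10.18880, h(-0.77) = -2.35520
z_2 = -0.77000 − (-2.35520)·(-0.77000 − (-3.33000)) / (-2.35520 − 10.18880) = -0.77000 − (-6.02931)/(-12.54400) = -1.25065

-1.251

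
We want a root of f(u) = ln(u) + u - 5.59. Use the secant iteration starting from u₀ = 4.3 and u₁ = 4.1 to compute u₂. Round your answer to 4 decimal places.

f(4.3) = 0.168615, f(4.1) = -0.079013
u₂ = 4.100000 − (-0.079013)·(4.100000 − 4.300000) / (-0.079013 − 0.168615) = 4.100000 − (0.015803)/(-0.247628) = 4.163816

4.1638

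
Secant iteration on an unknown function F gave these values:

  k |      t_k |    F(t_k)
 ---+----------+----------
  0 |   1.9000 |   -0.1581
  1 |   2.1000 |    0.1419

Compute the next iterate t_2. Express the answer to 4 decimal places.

2.0054

t_2 = 2.1000 − 0.1419·(2.1000 − 1.9000) / (0.1419 − (-0.1581))
   = 2.1000 − (0.028380)/(0.300000) = 2.005400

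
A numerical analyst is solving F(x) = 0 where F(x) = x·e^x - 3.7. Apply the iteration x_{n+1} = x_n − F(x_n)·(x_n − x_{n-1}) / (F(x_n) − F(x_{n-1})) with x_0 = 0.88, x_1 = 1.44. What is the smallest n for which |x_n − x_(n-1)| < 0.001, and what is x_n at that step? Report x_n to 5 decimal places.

F(0.88) = -1.5784083, F(1.44) = 2.3778020
x_2 = 1.4400000 − 2.3778020·(0.5600000)/(3.9562102) = 1.1034231;  |Δ| = 0.3365769
F(1.1034231) = -0.3737675
x_3 = 1.1034231 − (-0.3737675)·(-0.3365769)/(-2.7515694) = 1.1491430;  |Δ| = 0.0457199
F(1.1491430) = -0.0738938
x_4 = 1.1491430 − (-0.0738938)·(0.0457199)/(0.2998737) = 1.1604091;  |Δ| = 0.0112661
F(1.1604091) = 0.0031423
x_5 = 1.1604091 − 0.0031423·(0.0112661)/(0.0770361) = 1.1599496;  |Δ| = 0.0004595
|x_5 − x_4| = 0.0004595 < 0.001

n = 5, x_n = 1.15995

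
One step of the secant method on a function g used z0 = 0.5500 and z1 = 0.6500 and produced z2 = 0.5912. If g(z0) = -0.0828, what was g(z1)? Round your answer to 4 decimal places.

0.1182

The secant line through (0.5500, -0.0828) and (0.6500, g(z1)) crosses zero at z2 = 0.5912.
So (0.5500, -0.0828), (0.6500, g(z1)), (0.5912, 0) are collinear:
g(z1) = -0.0828 · (0.6500 − 0.5912) / (0.5500 − 0.5912) = -0.0828 · (0.058800)/(-0.041200) = 0.118171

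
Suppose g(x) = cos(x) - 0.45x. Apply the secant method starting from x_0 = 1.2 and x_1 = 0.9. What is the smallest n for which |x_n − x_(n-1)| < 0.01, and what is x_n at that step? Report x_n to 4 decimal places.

n = 3, x_n = 1.0691

g(1.2) = -0.177642, g(0.9) = 0.216610
x_2 = 0.900000 − 0.216610·(-0.300000)/(0.394252) = 1.064826;  |Δ| = 0.164826
g(1.064826) = 0.005485
x_3 = 1.064826 − 0.005485·(0.164826)/(-0.211125) = 1.069108;  |Δ| = 0.004282
|x_3 − x_2| = 0.004282 < 0.01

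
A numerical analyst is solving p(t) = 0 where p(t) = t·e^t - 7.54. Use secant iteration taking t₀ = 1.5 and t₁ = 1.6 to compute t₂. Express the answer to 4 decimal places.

1.5680

p(1.5) = -0.817466, p(1.6) = 0.384852
t₂ = 1.600000 − 0.384852·(1.600000 − 1.500000) / (0.384852 − (-0.817466)) = 1.600000 − (0.038485)/(1.202318) = 1.567991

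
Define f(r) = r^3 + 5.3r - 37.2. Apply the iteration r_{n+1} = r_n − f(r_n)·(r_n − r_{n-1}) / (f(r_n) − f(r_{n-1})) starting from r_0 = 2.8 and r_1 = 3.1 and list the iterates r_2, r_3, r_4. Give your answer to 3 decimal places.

2.813, 2.814, 2.814

f(2.8) = -0.40800, f(3.1) = 9.02100
r_2 = 3.10000 − 9.02100·(3.10000 − 2.80000) / (9.02100 − (-0.40800)) = 3.10000 − (2.70630)/(9.42900) = 2.81298
f(2.81298) = -0.03246
r_3 = 2.81298 − (-0.03246)·(2.81298 − 3.10000) / (-0.03246 − 9.02100) = 2.81298 − (0.00932)/(-9.05346) = 2.81401
f(2.81401) = -0.00257
r_4 = 2.81401 − (-0.00257)·(2.81401 − 2.81298) / (-0.00257 − (-0.03246)) = 2.81401 − (0.00000)/(0.02989) = 2.81410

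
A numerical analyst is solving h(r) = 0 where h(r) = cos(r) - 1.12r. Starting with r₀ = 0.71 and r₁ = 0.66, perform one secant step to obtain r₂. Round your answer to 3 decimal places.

0.689

h(0.71) = -0.03684, h(0.66) = 0.05079
r₂ = 0.66000 − 0.05079·(0.66000 − 0.71000) / (0.05079 − (-0.03684)) = 0.66000 − (-0.00254)/(0.08763) = 0.68898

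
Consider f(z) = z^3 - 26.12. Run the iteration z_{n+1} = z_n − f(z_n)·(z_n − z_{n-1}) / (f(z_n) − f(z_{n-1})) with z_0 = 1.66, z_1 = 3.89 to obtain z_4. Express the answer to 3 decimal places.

2.986

f(1.66) = -21.54570, f(3.89) = 32.74387
z_2 = 3.89000 − 32.74387·(3.89000 − 1.66000) / (32.74387 − (-21.54570)) = 3.89000 − (73.01883)/(54.28957) = 2.54501
f(2.54501) = -9.63574
z_3 = 2.54501 − (-9.63574)·(2.54501 − 3.89000) / (-9.63574 − 32.74387) = 2.54501 − (12.95995)/(-42.37961) = 2.85082
f(2.85082) = -2.95093
z_4 = 2.85082 − (-2.95093)·(2.85082 − 2.54501) / (-2.95093 − (-9.63574)) = 2.85082 − (-0.90241)/(6.68481) = 2.98581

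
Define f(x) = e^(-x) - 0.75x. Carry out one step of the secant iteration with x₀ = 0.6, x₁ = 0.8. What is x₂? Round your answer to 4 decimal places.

f(0.6) = 0.098812, f(0.8) = -0.150671
x₂ = 0.800000 − (-0.150671)·(0.800000 − 0.600000) / (-0.150671 − 0.098812) = 0.800000 − (-0.030134)/(-0.249483) = 0.679213

0.6792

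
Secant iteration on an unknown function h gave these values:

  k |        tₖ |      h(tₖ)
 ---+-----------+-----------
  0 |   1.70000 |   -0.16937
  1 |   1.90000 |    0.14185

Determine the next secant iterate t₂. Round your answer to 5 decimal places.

1.80884

t₂ = 1.90000 − 0.14185·(1.90000 − 1.70000) / (0.14185 − (-0.16937))
   = 1.90000 − (0.0283700)/(0.3112200) = 1.8088426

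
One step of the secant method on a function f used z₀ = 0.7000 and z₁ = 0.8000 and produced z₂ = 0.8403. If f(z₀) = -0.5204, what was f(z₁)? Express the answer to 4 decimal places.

-0.1495

The secant line through (0.7000, -0.5204) and (0.8000, f(z₁)) crosses zero at z₂ = 0.8403.
So (0.7000, -0.5204), (0.8000, f(z₁)), (0.8403, 0) are collinear:
f(z₁) = -0.5204 · (0.8000 − 0.8403) / (0.7000 − 0.8403) = -0.5204 · (-0.040300)/(-0.140300) = -0.149481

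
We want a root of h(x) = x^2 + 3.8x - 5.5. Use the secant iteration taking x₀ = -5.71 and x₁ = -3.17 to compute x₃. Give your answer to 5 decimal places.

-5.03690

h(-5.71) = 5.4061000, h(-3.17) = -7.4971000
x₂ = -3.1700000 − (-7.4971000)·(-3.1700000 − (-5.7100000)) / (-7.4971000 − 5.4061000) = -3.1700000 − (-19.0426340)/(-12.9032000) = -4.6458071
h(-4.6458071) = -1.5705434
x₃ = -4.6458071 − (-1.5705434)·(-4.6458071 − (-3.1700000)) / (-1.5705434 − (-7.4971000)) = -4.6458071 − (2.3178191)/(5.9265566) = -5.0368974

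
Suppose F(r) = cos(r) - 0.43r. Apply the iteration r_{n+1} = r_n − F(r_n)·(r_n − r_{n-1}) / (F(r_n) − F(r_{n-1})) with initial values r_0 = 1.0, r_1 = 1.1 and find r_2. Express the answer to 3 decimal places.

1.085

F(1.0) = 0.11030, F(1.1) = -0.01940
r_2 = 1.10000 − (-0.01940)·(1.10000 − 1.00000) / (-0.01940 − 0.11030) = 1.10000 − (-0.00194)/(-0.12971) = 1.08504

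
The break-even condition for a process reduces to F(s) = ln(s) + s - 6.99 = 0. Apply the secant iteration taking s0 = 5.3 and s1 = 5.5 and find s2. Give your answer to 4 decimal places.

5.3188

F(5.3) = -0.022293, F(5.5) = 0.214748
s2 = 5.500000 − 0.214748·(5.500000 − 5.300000) / (0.214748 − (-0.022293)) = 5.500000 − (0.042950)/(0.237041) = 5.318810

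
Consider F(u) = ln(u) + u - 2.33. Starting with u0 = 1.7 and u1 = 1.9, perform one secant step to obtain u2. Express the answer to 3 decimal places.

F(1.7) = -0.09937, F(1.9) = 0.21185
u2 = 1.90000 − 0.21185·(1.90000 − 1.70000) / (0.21185 − (-0.09937)) = 1.90000 − (0.04237)/(0.31123) = 1.76386

1.764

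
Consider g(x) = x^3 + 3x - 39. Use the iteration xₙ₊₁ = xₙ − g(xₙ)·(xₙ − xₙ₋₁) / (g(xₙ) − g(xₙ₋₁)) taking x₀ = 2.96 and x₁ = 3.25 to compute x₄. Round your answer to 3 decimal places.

3.097

g(2.96) = -4.18566, g(3.25) = 5.07812
x₂ = 3.25000 − 5.07812·(3.25000 − 2.96000) / (5.07812 − (-4.18566)) = 3.25000 − (1.47266)/(9.26379) = 3.09103
g(3.09103) = -0.19374
x₃ = 3.09103 − (-0.19374)·(3.09103 − 3.25000) / (-0.19374 − 5.07812) = 3.09103 − (0.03080)/(-5.27186) = 3.09687
g(3.09687) = -0.00844
x₄ = 3.09687 − (-0.00844)·(3.09687 − 3.09103) / (-0.00844 − (-0.19374)) = 3.09687 − (-0.00005)/(0.18530) = 3.09714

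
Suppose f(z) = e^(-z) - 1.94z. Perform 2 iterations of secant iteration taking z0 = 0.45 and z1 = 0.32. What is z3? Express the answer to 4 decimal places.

f(0.45) = -0.235372, f(0.32) = 0.105349
z2 = 0.320000 − 0.105349·(0.320000 − 0.450000) / (0.105349 − (-0.235372)) = 0.320000 − (-0.013695)/(0.340721) = 0.360195
f(0.360195) = -0.001239
z3 = 0.360195 − (-0.001239)·(0.360195 − 0.320000) / (-0.001239 − 0.105349) = 0.360195 − (-0.000050)/(-0.106588) = 0.359728

0.3597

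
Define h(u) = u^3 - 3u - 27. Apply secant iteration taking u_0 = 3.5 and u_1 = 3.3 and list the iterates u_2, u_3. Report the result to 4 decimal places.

3.3304, 3.3321

h(3.5) = 5.375000, h(3.3) = -0.963000
u_2 = 3.300000 − (-0.963000)·(3.300000 − 3.500000) / (-0.963000 − 5.375000) = 3.300000 − (0.192600)/(-6.338000) = 3.330388
h(3.330388) = -0.052214
u_3 = 3.330388 − (-0.052214)·(3.330388 − 3.300000) / (-0.052214 − (-0.963000)) = 3.330388 − (-0.001587)/(0.910786) = 3.332130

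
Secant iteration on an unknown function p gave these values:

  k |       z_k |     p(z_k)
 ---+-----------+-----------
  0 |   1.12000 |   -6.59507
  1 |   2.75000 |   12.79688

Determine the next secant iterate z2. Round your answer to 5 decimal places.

z2 = 2.75000 − 12.79688·(2.75000 − 1.12000) / (12.79688 − (-6.59507))
   = 2.75000 − (20.8589144)/(19.3919500) = 1.6743519

1.67435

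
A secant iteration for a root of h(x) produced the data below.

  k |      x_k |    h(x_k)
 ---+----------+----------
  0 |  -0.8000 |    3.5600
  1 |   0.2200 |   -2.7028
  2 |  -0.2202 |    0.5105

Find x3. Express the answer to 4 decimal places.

-0.1503

x3 = -0.2202 − 0.5105·(-0.2202 − 0.2200) / (0.5105 − (-2.7028))
   = -0.2202 − (-0.224722)/(3.213300) = -0.150265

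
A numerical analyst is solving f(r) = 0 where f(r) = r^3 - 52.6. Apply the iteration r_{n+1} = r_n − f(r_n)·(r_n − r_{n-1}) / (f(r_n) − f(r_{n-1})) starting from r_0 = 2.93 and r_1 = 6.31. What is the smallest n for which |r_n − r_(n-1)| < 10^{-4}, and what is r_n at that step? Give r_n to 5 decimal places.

f(2.93) = -27.4462430, f(6.31) = 198.6395910
r_2 = 6.3100000 − 198.6395910·(3.3800000)/(226.0858340) = 3.3403234;  |Δ| = 2.9696766
f(3.3403234) = -15.3294728
r_3 = 3.3403234 − (-15.3294728)·(-2.9696766)/(-213.9690638) = 3.5530811;  |Δ| = 0.2127578
f(3.5530811) = -7.7445343
r_4 = 3.5530811 − (-7.7445343)·(0.2127578)/(7.5849385) = 3.7703155;  |Δ| = 0.2172344
f(3.7703155) = 0.9960885
r_5 = 3.7703155 − 0.9960885·(0.2172344)/(8.7406228) = 3.7455593;  |Δ| = 0.0247562
f(3.7455593) = -0.0527439
r_6 = 3.7455593 − (-0.0527439)·(-0.0247562)/(-1.0488324) = 3.7468043;  |Δ| = 0.0012449
f(3.7468043) = -0.0003297
r_7 = 3.7468043 − (-0.0003297)·(0.0012449)/(0.0524143) = 3.7468121;  |Δ| = 0.0000078
|r_7 − r_6| = 0.0000078 < 10^{-4}

n = 7, r_n = 3.74681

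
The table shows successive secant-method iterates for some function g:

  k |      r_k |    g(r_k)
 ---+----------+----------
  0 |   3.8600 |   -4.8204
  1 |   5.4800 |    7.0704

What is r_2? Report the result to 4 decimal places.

4.5167

r_2 = 5.4800 − 7.0704·(5.4800 − 3.8600) / (7.0704 − (-4.8204))
   = 5.4800 − (11.454048)/(11.890800) = 4.516730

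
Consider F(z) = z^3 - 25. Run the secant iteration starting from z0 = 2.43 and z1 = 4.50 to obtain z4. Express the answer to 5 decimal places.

F(2.43) = -10.6510930, F(4.50) = 66.1250000
z2 = 4.5000000 − 66.1250000·(4.5000000 − 2.4300000) / (66.1250000 − (-10.6510930)) = 4.5000000 − (136.8787500)/(76.7760930) = 2.7171696
F(2.7171696) = -4.9391072
z3 = 2.7171696 − (-4.9391072)·(2.7171696 − 4.5000000) / (-4.9391072 − 66.1250000) = 2.7171696 − (8.8055903)/(-71.0641072) = 2.8410802
F(2.8410802) = -2.0675499
z4 = 2.8410802 − (-2.0675499)·(2.8410802 − 2.7171696) / (-2.0675499 − (-4.9391072)) = 2.8410802 − (-0.2561912)/(2.8715573) = 2.9302970

2.93030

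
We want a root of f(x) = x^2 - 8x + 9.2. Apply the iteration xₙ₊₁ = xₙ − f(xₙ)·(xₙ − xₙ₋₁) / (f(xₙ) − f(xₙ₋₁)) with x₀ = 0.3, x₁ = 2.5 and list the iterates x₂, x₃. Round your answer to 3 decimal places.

1.625, 1.326

f(0.3) = 6.89000, f(2.5) = -4.55000
x₂ = 2.50000 − (-4.55000)·(2.50000 − 0.30000) / (-4.55000 − 6.89000) = 2.50000 − (-10.01000)/(-11.44000) = 1.62500
f(1.62500) = -1.15938
x₃ = 1.62500 − (-1.15938)·(1.62500 − 2.50000) / (-1.15938 − (-4.55000)) = 1.62500 − (1.01445)/(3.39062) = 1.32581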